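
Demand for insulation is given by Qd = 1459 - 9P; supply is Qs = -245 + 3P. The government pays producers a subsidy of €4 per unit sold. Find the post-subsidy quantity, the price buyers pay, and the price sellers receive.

Q' = 190; buyers pay €141; sellers receive €145

Pre-subsidy: 1459 - 9P = -245 + 3P gives P* = 142, Q* = 181.
With the subsidy, sellers receive Ps = Pb + 4 for each unit, where Pb is the price buyers pay.
Supply in terms of Pb becomes Qs = -245 + 3(Pb + 4) = -233 + 3Pb. Setting this equal to demand: 1459 - 9Pb = -233 + 3Pb, so Pb = 141.
Sellers receive Ps = 141 + 4 = 145; Q' = 1459 − 9·141 = 190.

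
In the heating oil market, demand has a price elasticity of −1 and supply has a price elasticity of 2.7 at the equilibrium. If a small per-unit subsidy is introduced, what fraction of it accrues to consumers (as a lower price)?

For a small subsidy around the equilibrium, the benefit split depends on the relative slopes, which at a point are proportional to the elasticities.
Buyer share = εs/(εs + |εd|) = 2.7/(2.7 + 1) = 27/37; seller share = |εd|/(εs + |εd|) = 10/37.

Consumer share = 27/37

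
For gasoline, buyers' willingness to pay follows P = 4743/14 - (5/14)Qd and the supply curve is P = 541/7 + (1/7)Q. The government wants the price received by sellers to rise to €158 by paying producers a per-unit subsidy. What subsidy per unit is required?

At a seller price of 158, quantity supplied is -541 + 7·158 = 565.
Buyers absorb 565 only when they pay Pb = 4743/14 − (5/14)·565 = 137.
s = Ps − Pb = 158 − 137 = 21.

Required subsidy s = €21 per unit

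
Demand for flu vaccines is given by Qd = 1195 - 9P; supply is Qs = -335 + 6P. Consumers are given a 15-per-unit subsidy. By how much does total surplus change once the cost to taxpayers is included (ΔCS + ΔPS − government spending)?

Pre-subsidy: 1195 - 9P = -335 + 6P gives P* = 102, Q* = 277.
With the rebate, buyers effectively pay Pb = Ps − 15, where Ps is the price sellers receive.
Demand in terms of Ps becomes Qd = 1195 − 9(Ps − 15) = 1330 - 9Ps. Setting this equal to supply: 1330 - 9Ps = -335 + 6Ps, so Ps = 111.
Buyers pay Pb = 111 − 15 = 96; Q' = -335 + 6·111 = 331.
ΔCS = ½(277 + 331)(102 − 96) = 1824; ΔPS = ½(277 + 331)(111 − 102) = 2736.
Government spending = 15 × 331 = 4965.
Net change = 1824 + 2736 − 4965 = -405. The loss equals the DWL triangle ½·15·54.

Net change in total surplus = -405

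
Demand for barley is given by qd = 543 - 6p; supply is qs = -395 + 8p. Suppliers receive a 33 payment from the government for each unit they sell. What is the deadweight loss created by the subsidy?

Deadweight loss = 13068/7

Pre-subsidy: 543 - 6p = -395 + 8p gives p* = 67, q* = 141.
With the subsidy, sellers receive ps = pb + 33 for each unit, where pb is the price buyers pay.
Supply in terms of pb becomes qs = -395 + 8(pb + 33) = -131 + 8pb. Setting this equal to demand: 543 - 6pb = -131 + 8pb, so pb = 337/7.
Sellers receive ps = 337/7 + 33 = 568/7; q' = 543 − 6·(337/7) = 1779/7.
The subsidy expands output by 1779/7 − 141 = 792/7 past the efficient level; on those units the gap between marginal cost and willingness to pay runs from 0 up to 33.
DWL = ½ × 33 × 792/7 = 13068/7.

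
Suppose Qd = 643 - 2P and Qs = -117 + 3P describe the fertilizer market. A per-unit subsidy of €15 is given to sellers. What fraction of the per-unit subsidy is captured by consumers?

Consumer share = 0.6

Pre-subsidy: 643 - 2P = -117 + 3P gives P* = 152, Q* = 339.
With the subsidy, sellers receive Ps = Pb + 15 for each unit, where Pb is the price buyers pay.
Supply in terms of Pb becomes Qs = -117 + 3(Pb + 15) = -72 + 3Pb. Setting this equal to demand: 643 - 2Pb = -72 + 3Pb, so Pb = 143.
Sellers receive Ps = 143 + 15 = 158; Q' = 643 − 2·143 = 357.
Buyers' price falls by P* − Pb = 152 − 143 = 9; sellers' price rises by Ps − P* = 158 − 152 = 6.
So consumers capture 9/15 = 0.6 of each unit of subsidy.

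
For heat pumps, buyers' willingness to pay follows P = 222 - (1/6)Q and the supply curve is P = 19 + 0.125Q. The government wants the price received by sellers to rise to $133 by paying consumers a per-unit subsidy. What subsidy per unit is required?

Required subsidy s = $63 per unit

At a seller price of 133, quantity supplied is -152 + 8·133 = 912.
Buyers absorb 912 only when they pay Pb = 222 − (1/6)·912 = 70.
s = Ps − Pb = 133 − 70 = 63.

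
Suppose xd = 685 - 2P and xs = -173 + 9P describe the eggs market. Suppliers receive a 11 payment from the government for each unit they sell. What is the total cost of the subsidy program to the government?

Pre-subsidy: 685 - 2P = -173 + 9P gives P* = 78, x* = 529.
With the subsidy, sellers receive Ps = Pb + 11 for each unit, where Pb is the price buyers pay.
Supply in terms of Pb becomes xs = -173 + 9(Pb + 11) = -74 + 9Pb. Setting this equal to demand: 685 - 2Pb = -74 + 9Pb, so Pb = 69.
Sellers receive Ps = 69 + 11 = 80; x' = 685 − 2·69 = 547.
Government outlay = subsidy × quantity = 11 × 547 = 6017.

Government cost = 6017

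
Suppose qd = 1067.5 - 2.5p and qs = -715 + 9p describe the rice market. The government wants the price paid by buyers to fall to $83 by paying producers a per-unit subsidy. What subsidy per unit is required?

Required subsidy s = $92 per unit

At a buyer price of 83, quantity demanded is 1067.5 − 2.5·83 = 860.
Sellers supply 860 only when they receive ps with -715 + 9·ps = 860, i.e. ps = 175.
s = ps − pb = 175 − 83 = 92.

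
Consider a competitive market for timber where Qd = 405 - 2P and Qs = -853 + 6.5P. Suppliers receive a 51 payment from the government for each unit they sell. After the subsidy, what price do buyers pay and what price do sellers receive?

Pre-subsidy: 405 - 2P = -853 + 6.5P gives P* = 148, Q* = 109.
With the subsidy, sellers receive Ps = Pb + 51 for each unit, where Pb is the price buyers pay.
Supply in terms of Pb becomes Qs = -853 + 6.5(Pb + 51) = -521.5 + 6.5Pb. Setting this equal to demand: 405 - 2Pb = -521.5 + 6.5Pb, so Pb = 109.
Sellers receive Ps = 109 + 51 = 160; Q' = 405 − 2·109 = 187.

Buyers pay 109; sellers receive 160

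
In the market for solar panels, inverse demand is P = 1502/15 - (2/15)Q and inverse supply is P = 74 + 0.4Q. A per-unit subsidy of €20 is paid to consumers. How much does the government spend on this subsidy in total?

Pre-subsidy: 1502/15 - (2/15)Q = 74 + 0.4Q gives Q* = 49 and P* = 93.6.
With the rebate, buyers effectively pay Pb = Ps − 20, where Ps is the price sellers receive.
On the curves, Pb = 1502/15 - (2/15)Q and Ps = 74 + 0.4Q; the wedge Ps − Pb = 20 gives 74 + 0.4Q − (1502/15 - (2/15)Q) = 20, so Q' = 86.5.
Then Pb = 1502/15 − (2/15)·86.5 = 88.6 and Ps = 74 + 0.4·86.5 = 108.6.
Government outlay = subsidy × quantity = 20 × 86.5 = 1730.

Government cost = €1730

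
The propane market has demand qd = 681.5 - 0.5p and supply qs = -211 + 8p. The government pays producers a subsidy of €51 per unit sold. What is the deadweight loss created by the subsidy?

Pre-subsidy: 681.5 - 0.5p = -211 + 8p gives p* = 105, q* = 629.
With the subsidy, sellers receive ps = pb + 51 for each unit, where pb is the price buyers pay.
Supply in terms of pb becomes qs = -211 + 8(pb + 51) = 197 + 8pb. Setting this equal to demand: 681.5 - 0.5pb = 197 + 8pb, so pb = 57.
Sellers receive ps = 57 + 51 = 108; q' = 681.5 − 0.5·57 = 653.
The subsidy expands output by 653 − 629 = 24 past the efficient level; on those units the gap between marginal cost and willingness to pay runs from 0 up to 51.
DWL = ½ × 51 × 24 = 612.

Deadweight loss = €612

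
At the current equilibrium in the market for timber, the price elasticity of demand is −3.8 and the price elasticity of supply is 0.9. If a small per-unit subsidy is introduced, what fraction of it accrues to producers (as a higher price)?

Producer share = 38/47

For a small subsidy around the equilibrium, the benefit split depends on the relative slopes, which at a point are proportional to the elasticities.
Buyer share = εs/(εs + |εd|) = 0.9/(0.9 + 3.8) = 9/47; seller share = |εd|/(εs + |εd|) = 38/47.
So producers capture 38/47 of the subsidy.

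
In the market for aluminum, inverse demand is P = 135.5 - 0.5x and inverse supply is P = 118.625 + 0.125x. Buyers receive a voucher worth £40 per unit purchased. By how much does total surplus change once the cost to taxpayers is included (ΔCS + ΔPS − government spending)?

Net change in total surplus = -£1280

Pre-subsidy: 135.5 - 0.5x = 118.625 + 0.125x gives x* = 27 and P* = 122.
With the rebate, buyers effectively pay Pb = Ps − 40, where Ps is the price sellers receive.
On the curves, Pb = 135.5 - 0.5x and Ps = 118.625 + 0.125x; the wedge Ps − Pb = 40 gives 118.625 + 0.125x − (135.5 - 0.5x) = 40, so x' = 91.
Then Pb = 135.5 − 0.5·91 = 90 and Ps = 118.625 + 0.125·91 = 130.
ΔCS = ½(27 + 91)(122 − 90) = 1888; ΔPS = ½(27 + 91)(130 − 122) = 472.
Government spending = 40 × 91 = 3640.
Net change = 1888 + 472 − 3640 = -1280. The loss equals the DWL triangle ½·40·64.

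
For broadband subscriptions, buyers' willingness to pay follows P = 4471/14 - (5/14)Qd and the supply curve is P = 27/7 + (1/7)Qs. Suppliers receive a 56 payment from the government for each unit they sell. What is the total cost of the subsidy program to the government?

Government cost = 41608

Pre-subsidy: 4471/14 - (5/14)Q = 27/7 + (1/7)Q gives Q* = 631 and P* = 94.
With the subsidy, sellers receive Ps = Pb + 56 for each unit, where Pb is the price buyers pay.
On the curves, Pb = 4471/14 - (5/14)Q and Ps = 27/7 + (1/7)Q; the wedge Ps − Pb = 56 gives 27/7 + (1/7)Q − (4471/14 - (5/14)Q) = 56, so Q' = 743.
Then Pb = 4471/14 − (5/14)·743 = 54 and Ps = 27/7 + (1/7)·743 = 110.
Government outlay = subsidy × quantity = 56 × 743 = 41608.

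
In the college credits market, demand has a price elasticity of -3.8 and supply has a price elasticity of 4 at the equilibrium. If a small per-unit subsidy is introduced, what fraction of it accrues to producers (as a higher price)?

Producer share = 19/39

For a small subsidy around the equilibrium, the benefit split depends on the relative slopes, which at a point are proportional to the elasticities.
Buyer share = εs/(εs + |εd|) = 4/(4 + 3.8) = 20/39; seller share = |εd|/(εs + |εd|) = 19/39.
So producers capture 19/39 of the subsidy.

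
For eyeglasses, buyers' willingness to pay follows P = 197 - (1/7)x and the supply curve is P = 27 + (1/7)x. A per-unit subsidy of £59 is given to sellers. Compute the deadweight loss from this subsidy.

Deadweight loss = £6091.75

Pre-subsidy: 197 - (1/7)x = 27 + (1/7)x gives x* = 595 and P* = 112.
With the subsidy, sellers receive Ps = Pb + 59 for each unit, where Pb is the price buyers pay.
On the curves, Pb = 197 - (1/7)x and Ps = 27 + (1/7)x; the wedge Ps − Pb = 59 gives 27 + (1/7)x − (197 - (1/7)x) = 59, so x' = 801.5.
Then Pb = 197 − (1/7)·801.5 = 82.5 and Ps = 27 + (1/7)·801.5 = 141.5.
The subsidy expands output by 801.5 − 595 = 206.5 past the efficient level; on those units the gap between marginal cost and willingness to pay runs from 0 up to 59.
DWL = ½ × 59 × 206.5 = 6091.75.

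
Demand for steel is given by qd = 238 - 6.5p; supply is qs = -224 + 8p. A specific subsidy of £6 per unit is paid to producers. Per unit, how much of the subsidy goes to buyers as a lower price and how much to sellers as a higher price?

Buyers gain 96/29 per unit; sellers gain 78/29 per unit

Pre-subsidy: 238 - 6.5p = -224 + 8p gives p* = 924/29, q* = 896/29.
With the subsidy, sellers receive ps = pb + 6 for each unit, where pb is the price buyers pay.
Supply in terms of pb becomes qs = -224 + 8(pb + 6) = -176 + 8pb. Setting this equal to demand: 238 - 6.5pb = -176 + 8pb, so pb = 828/29.
Sellers receive ps = 828/29 + 6 = 1002/29; q' = 238 − 6.5·(828/29) = 1520/29.
Buyers' price falls by p* − pb = 924/29 − 828/29 = 96/29; sellers' price rises by ps − p* = 1002/29 − 924/29 = 78/29.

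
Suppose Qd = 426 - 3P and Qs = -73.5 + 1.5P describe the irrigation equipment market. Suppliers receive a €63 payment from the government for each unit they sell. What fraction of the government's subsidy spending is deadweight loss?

Pre-subsidy: 426 - 3P = -73.5 + 1.5P gives P* = 111, Q* = 93.
With the subsidy, sellers receive Ps = Pb + 63 for each unit, where Pb is the price buyers pay.
Supply in terms of Pb becomes Qs = -73.5 + 1.5(Pb + 63) = 21 + 1.5Pb. Setting this equal to demand: 426 - 3Pb = 21 + 1.5Pb, so Pb = 90.
Sellers receive Ps = 90 + 63 = 153; Q' = 426 − 3·90 = 156.
ΔCS = ½(93 + 156)(111 − 90) = 2614.5; ΔPS = ½(93 + 156)(153 − 111) = 5229.
Government spending = 63 × 156 = 9828.
DWL = ½ × 63 × (156 − 93) = 1984.5; fraction = 1984.5 / 9828 = 21/104.

DWL / government spending = 21/104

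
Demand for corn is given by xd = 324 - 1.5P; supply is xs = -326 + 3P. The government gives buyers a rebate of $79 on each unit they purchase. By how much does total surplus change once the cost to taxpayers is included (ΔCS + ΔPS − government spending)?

Pre-subsidy: 324 - 1.5P = -326 + 3P gives P* = 1300/9, x* = 322/3.
With the rebate, buyers effectively pay Pb = Ps − 79, where Ps is the price sellers receive.
Demand in terms of Ps becomes xd = 324 − 1.5(Ps − 79) = 442.5 - 1.5Ps. Setting this equal to supply: 442.5 - 1.5Ps = -326 + 3Ps, so Ps = 1537/9.
Buyers pay Pb = 1537/9 − 79 = 826/9; x' = -326 + 3·(1537/9) = 559/3.
ΔCS = ½(322/3 + 559/3)(1300/9 − 826/9) = 69599/9; ΔPS = ½(322/3 + 559/3)(1537/9 − 1300/9) = 69599/18.
Government spending = 79 × 559/3 = 44161/3.
Net change = 69599/9 + 69599/18 − 44161/3 = -3120.5. The loss equals the DWL triangle ½·79·79.

Net change in total surplus = -$3120.5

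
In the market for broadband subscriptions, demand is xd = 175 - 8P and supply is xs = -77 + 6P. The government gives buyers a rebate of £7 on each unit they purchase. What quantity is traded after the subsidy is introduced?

x' = 55

Pre-subsidy: 175 - 8P = -77 + 6P gives P* = 18, x* = 31.
With the rebate, buyers effectively pay Pb = Ps − 7, where Ps is the price sellers receive.
Demand in terms of Ps becomes xd = 175 − 8(Ps − 7) = 231 - 8Ps. Setting this equal to supply: 231 - 8Ps = -77 + 6Ps, so Ps = 22.
Buyers pay Pb = 22 − 7 = 15; x' = -77 + 6·22 = 55.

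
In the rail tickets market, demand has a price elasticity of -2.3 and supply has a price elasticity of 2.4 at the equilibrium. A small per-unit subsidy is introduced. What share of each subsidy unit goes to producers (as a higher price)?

For a small subsidy around the equilibrium, the benefit split depends on the relative slopes, which at a point are proportional to the elasticities.
Buyer share = εs/(εs + |εd|) = 2.4/(2.4 + 2.3) = 24/47; seller share = |εd|/(εs + |εd|) = 23/47.
So producers capture 23/47 of the subsidy.

Producer share = 23/47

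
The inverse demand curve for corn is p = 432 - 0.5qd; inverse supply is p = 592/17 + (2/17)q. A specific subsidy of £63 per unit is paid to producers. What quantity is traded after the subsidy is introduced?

q' = 15646/21

Pre-subsidy: 432 - 0.5q = 592/17 + (2/17)q gives q* = 13504/21 and p* = 2320/21.
With the subsidy, sellers receive ps = pb + 63 for each unit, where pb is the price buyers pay.
On the curves, pb = 432 - 0.5q and ps = 592/17 + (2/17)q; the wedge ps − pb = 63 gives 592/17 + (2/17)q − (432 - 0.5q) = 63, so q' = 15646/21.
Then pb = 432 − 0.5·(15646/21) = 1249/21 and ps = 592/17 + (2/17)·(15646/21) = 2572/21.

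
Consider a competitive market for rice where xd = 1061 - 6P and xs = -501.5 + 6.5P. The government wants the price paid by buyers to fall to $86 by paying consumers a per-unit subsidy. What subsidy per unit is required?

Required subsidy s = $75 per unit

At a buyer price of 86, quantity demanded is 1061 − 6·86 = 545.
Sellers supply 545 only when they receive Ps with -501.5 + 6.5·Ps = 545, i.e. Ps = 161.
s = Ps − Pb = 161 − 86 = 75.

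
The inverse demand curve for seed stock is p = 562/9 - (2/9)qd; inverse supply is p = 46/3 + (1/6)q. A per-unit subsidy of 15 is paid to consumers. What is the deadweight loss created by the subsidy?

Pre-subsidy: 562/9 - (2/9)q = 46/3 + (1/6)q gives q* = 848/7 and p* = 746/21.
With the rebate, buyers effectively pay pb = ps − 15, where ps is the price sellers receive.
On the curves, pb = 562/9 - (2/9)q and ps = 46/3 + (1/6)q; the wedge ps − pb = 15 gives 46/3 + (1/6)q − (562/9 - (2/9)q) = 15, so q' = 1118/7.
Then pb = 562/9 − (2/9)·(1118/7) = 566/21 and ps = 46/3 + (1/6)·(1118/7) = 881/21.
The subsidy expands output by 1118/7 − 848/7 = 270/7 past the efficient level; on those units the gap between marginal cost and willingness to pay runs from 0 up to 15.
DWL = ½ × 15 × 270/7 = 2025/7.

Deadweight loss = 2025/7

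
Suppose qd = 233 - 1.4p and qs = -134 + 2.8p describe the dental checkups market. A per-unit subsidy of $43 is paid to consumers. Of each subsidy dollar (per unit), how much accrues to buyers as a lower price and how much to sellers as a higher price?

Buyers gain 86/3 per unit; sellers gain 43/3 per unit

Pre-subsidy: 233 - 1.4p = -134 + 2.8p gives p* = 1835/21, q* = 332/3.
With the rebate, buyers effectively pay pb = ps − 43, where ps is the price sellers receive.
Demand in terms of ps becomes qd = 233 − 1.4(ps − 43) = 293.2 - 1.4ps. Setting this equal to supply: 293.2 - 1.4ps = -134 + 2.8ps, so ps = 712/7.
Buyers pay pb = 712/7 − 43 = 411/7; q' = -134 + 2.8·(712/7) = 150.8.
Buyers' price falls by p* − pb = 1835/21 − 411/7 = 86/3; sellers' price rises by ps − p* = 712/7 − 1835/21 = 43/3.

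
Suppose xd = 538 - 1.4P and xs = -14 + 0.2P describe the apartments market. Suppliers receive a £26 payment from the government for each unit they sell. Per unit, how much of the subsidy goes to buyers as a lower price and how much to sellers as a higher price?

Buyers gain £3.25 per unit; sellers gain £22.75 per unit

Pre-subsidy: 538 - 1.4P = -14 + 0.2P gives P* = 345, x* = 55.
With the subsidy, sellers receive Ps = Pb + 26 for each unit, where Pb is the price buyers pay.
Supply in terms of Pb becomes xs = -14 + 0.2(Pb + 26) = -8.8 + 0.2Pb. Setting this equal to demand: 538 - 1.4Pb = -8.8 + 0.2Pb, so Pb = 341.75.
Sellers receive Ps = 341.75 + 26 = 367.75; x' = 538 − 1.4·341.75 = 59.55.
Buyers' price falls by P* − Pb = 345 − 341.75 = 3.25; sellers' price rises by Ps − P* = 367.75 − 345 = 22.75.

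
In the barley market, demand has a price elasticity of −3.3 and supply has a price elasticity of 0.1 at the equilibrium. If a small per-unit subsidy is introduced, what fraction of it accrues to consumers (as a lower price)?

Consumer share = 1/34

For a small subsidy around the equilibrium, the benefit split depends on the relative slopes, which at a point are proportional to the elasticities.
Buyer share = εs/(εs + |εd|) = 0.1/(0.1 + 3.3) = 1/34; seller share = |εd|/(εs + |εd|) = 33/34.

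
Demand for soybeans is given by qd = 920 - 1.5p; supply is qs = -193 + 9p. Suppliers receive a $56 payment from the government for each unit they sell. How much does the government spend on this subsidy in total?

Government cost = $46648

Pre-subsidy: 920 - 1.5p = -193 + 9p gives p* = 106, q* = 761.
With the subsidy, sellers receive ps = pb + 56 for each unit, where pb is the price buyers pay.
Supply in terms of pb becomes qs = -193 + 9(pb + 56) = 311 + 9pb. Setting this equal to demand: 920 - 1.5pb = 311 + 9pb, so pb = 58.
Sellers receive ps = 58 + 56 = 114; q' = 920 − 1.5·58 = 833.
Government outlay = subsidy × quantity = 56 × 833 = 46648.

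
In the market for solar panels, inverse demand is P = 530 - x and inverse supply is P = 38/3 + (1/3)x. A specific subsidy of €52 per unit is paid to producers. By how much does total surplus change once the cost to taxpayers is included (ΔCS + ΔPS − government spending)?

Net change in total surplus = -€1014

Pre-subsidy: 530 - x = 38/3 + (1/3)x gives x* = 388 and P* = 142.
With the subsidy, sellers receive Ps = Pb + 52 for each unit, where Pb is the price buyers pay.
On the curves, Pb = 530 - x and Ps = 38/3 + (1/3)x; the wedge Ps − Pb = 52 gives 38/3 + (1/3)x − (530 - x) = 52, so x' = 427.
Then Pb = 530 − 1·427 = 103 and Ps = 38/3 + (1/3)·427 = 155.
ΔCS = ½(388 + 427)(142 − 103) = 15892.5; ΔPS = ½(388 + 427)(155 − 142) = 5297.5.
Government spending = 52 × 427 = 22204.
Net change = 15892.5 + 5297.5 − 22204 = -1014. The loss equals the DWL triangle ½·52·39.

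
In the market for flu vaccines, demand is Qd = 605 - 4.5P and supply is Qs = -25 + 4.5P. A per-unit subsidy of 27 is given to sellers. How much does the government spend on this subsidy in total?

Government cost = 9470.25

Pre-subsidy: 605 - 4.5P = -25 + 4.5P gives P* = 70, Q* = 290.
With the subsidy, sellers receive Ps = Pb + 27 for each unit, where Pb is the price buyers pay.
Supply in terms of Pb becomes Qs = -25 + 4.5(Pb + 27) = 96.5 + 4.5Pb. Setting this equal to demand: 605 - 4.5Pb = 96.5 + 4.5Pb, so Pb = 56.5.
Sellers receive Ps = 56.5 + 27 = 83.5; Q' = 605 − 4.5·56.5 = 350.75.
Government outlay = subsidy × quantity = 27 × 350.75 = 9470.25.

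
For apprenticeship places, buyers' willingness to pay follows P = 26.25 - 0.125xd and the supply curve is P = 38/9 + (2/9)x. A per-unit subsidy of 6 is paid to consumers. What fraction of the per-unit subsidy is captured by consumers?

Consumer share = 0.36

Pre-subsidy: 26.25 - 0.125x = 38/9 + (2/9)x gives x* = 63.44 and P* = 18.32.
With the rebate, buyers effectively pay Pb = Ps − 6, where Ps is the price sellers receive.
On the curves, Pb = 26.25 - 0.125x and Ps = 38/9 + (2/9)x; the wedge Ps − Pb = 6 gives 38/9 + (2/9)x − (26.25 - 0.125x) = 6, so x' = 80.72.
Then Pb = 26.25 − 0.125·80.72 = 16.16 and Ps = 38/9 + (2/9)·80.72 = 22.16.
Buyers' price falls by P* − Pb = 18.32 − 16.16 = 2.16; sellers' price rises by Ps − P* = 22.16 − 18.32 = 3.84.
So consumers capture 2.16/6 = 0.36 of each unit of subsidy.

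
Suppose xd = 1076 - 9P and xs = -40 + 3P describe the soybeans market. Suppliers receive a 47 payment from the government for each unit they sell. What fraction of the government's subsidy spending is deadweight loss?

DWL / government spending = 423/2758

Pre-subsidy: 1076 - 9P = -40 + 3P gives P* = 93, x* = 239.
With the subsidy, sellers receive Ps = Pb + 47 for each unit, where Pb is the price buyers pay.
Supply in terms of Pb becomes xs = -40 + 3(Pb + 47) = 101 + 3Pb. Setting this equal to demand: 1076 - 9Pb = 101 + 3Pb, so Pb = 81.25.
Sellers receive Ps = 81.25 + 47 = 128.25; x' = 1076 − 9·81.25 = 344.75.
ΔCS = ½(239 + 344.75)(93 − 81.25) = 3429.53125; ΔPS = ½(239 + 344.75)(128.25 − 93) = 10288.59375.
Government spending = 47 × 344.75 = 16203.25.
DWL = ½ × 47 × (344.75 − 239) = 2485.125; fraction = 2485.125 / 16203.25 = 423/2758.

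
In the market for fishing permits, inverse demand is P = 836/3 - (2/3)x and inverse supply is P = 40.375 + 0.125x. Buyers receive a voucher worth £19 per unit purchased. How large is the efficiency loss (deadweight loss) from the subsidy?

Deadweight loss = £228

Pre-subsidy: 836/3 - (2/3)x = 40.375 + 0.125x gives x* = 301 and P* = 78.
With the rebate, buyers effectively pay Pb = Ps − 19, where Ps is the price sellers receive.
On the curves, Pb = 836/3 - (2/3)x and Ps = 40.375 + 0.125x; the wedge Ps − Pb = 19 gives 40.375 + 0.125x − (836/3 - (2/3)x) = 19, so x' = 325.
Then Pb = 836/3 − (2/3)·325 = 62 and Ps = 40.375 + 0.125·325 = 81.
The subsidy expands output by 325 − 301 = 24 past the efficient level; on those units the gap between marginal cost and willingness to pay runs from 0 up to 19.
DWL = ½ × 19 × 24 = 228.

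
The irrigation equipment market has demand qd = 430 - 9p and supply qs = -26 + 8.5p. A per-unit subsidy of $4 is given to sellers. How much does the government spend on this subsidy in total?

Government cost = 29816/35

Pre-subsidy: 430 - 9p = -26 + 8.5p gives p* = 912/35, q* = 6842/35.
With the subsidy, sellers receive ps = pb + 4 for each unit, where pb is the price buyers pay.
Supply in terms of pb becomes qs = -26 + 8.5(pb + 4) = 8 + 8.5pb. Setting this equal to demand: 430 - 9pb = 8 + 8.5pb, so pb = 844/35.
Sellers receive ps = 844/35 + 4 = 984/35; q' = 430 − 9·(844/35) = 7454/35.
Government outlay = subsidy × quantity = 4 × 7454/35 = 29816/35.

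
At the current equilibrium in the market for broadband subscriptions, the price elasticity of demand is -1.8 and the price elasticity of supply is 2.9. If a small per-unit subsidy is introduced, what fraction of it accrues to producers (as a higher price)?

Producer share = 18/47

For a small subsidy around the equilibrium, the benefit split depends on the relative slopes, which at a point are proportional to the elasticities.
Buyer share = εs/(εs + |εd|) = 2.9/(2.9 + 1.8) = 29/47; seller share = |εd|/(εs + |εd|) = 18/47.
So producers capture 18/47 of the subsidy.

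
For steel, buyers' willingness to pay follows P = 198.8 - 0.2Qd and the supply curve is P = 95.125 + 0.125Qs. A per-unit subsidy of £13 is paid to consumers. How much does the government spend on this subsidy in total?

Government cost = £4667

Pre-subsidy: 198.8 - 0.2Q = 95.125 + 0.125Q gives Q* = 319 and P* = 135.
With the rebate, buyers effectively pay Pb = Ps − 13, where Ps is the price sellers receive.
On the curves, Pb = 198.8 - 0.2Q and Ps = 95.125 + 0.125Q; the wedge Ps − Pb = 13 gives 95.125 + 0.125Q − (198.8 - 0.2Q) = 13, so Q' = 359.
Then Pb = 198.8 − 0.2·359 = 127 and Ps = 95.125 + 0.125·359 = 140.
Government outlay = subsidy × quantity = 13 × 359 = 4667.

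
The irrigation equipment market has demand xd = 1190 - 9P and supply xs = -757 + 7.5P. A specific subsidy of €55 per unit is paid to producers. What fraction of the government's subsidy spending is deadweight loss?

Pre-subsidy: 1190 - 9P = -757 + 7.5P gives P* = 118, x* = 128.
With the subsidy, sellers receive Ps = Pb + 55 for each unit, where Pb is the price buyers pay.
Supply in terms of Pb becomes xs = -757 + 7.5(Pb + 55) = -344.5 + 7.5Pb. Setting this equal to demand: 1190 - 9Pb = -344.5 + 7.5Pb, so Pb = 93.
Sellers receive Ps = 93 + 55 = 148; x' = 1190 − 9·93 = 353.
ΔCS = ½(128 + 353)(118 − 93) = 6012.5; ΔPS = ½(128 + 353)(148 − 118) = 7215.
Government spending = 55 × 353 = 19415.
DWL = ½ × 55 × (353 − 128) = 6187.5; fraction = 6187.5 / 19415 = 225/706.

DWL / government spending = 225/706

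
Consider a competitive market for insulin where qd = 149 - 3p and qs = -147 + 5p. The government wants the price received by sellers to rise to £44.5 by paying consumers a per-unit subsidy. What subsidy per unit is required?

At a seller price of 44.5, quantity supplied is -147 + 5·44.5 = 75.5.
Buyers absorb 75.5 only when they pay pb with 149 − 3·pb = 75.5, i.e. pb = 24.5.
s = ps − pb = 44.5 − 24.5 = 20.

Required subsidy s = £20 per unit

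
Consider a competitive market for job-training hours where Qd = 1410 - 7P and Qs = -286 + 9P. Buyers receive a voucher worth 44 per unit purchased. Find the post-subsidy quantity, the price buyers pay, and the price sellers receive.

Pre-subsidy: 1410 - 7P = -286 + 9P gives P* = 106, Q* = 668.
With the rebate, buyers effectively pay Pb = Ps − 44, where Ps is the price sellers receive.
Demand in terms of Ps becomes Qd = 1410 − 7(Ps − 44) = 1718 - 7Ps. Setting this equal to supply: 1718 - 7Ps = -286 + 9Ps, so Ps = 125.25.
Buyers pay Pb = 125.25 − 44 = 81.25; Q' = -286 + 9·125.25 = 841.25.

Q' = 841.25; buyers pay 81.25; sellers receive 125.25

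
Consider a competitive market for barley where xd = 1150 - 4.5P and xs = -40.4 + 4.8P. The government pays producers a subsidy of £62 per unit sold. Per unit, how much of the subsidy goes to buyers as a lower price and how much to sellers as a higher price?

Pre-subsidy: 1150 - 4.5P = -40.4 + 4.8P gives P* = 128, x* = 574.
With the subsidy, sellers receive Ps = Pb + 62 for each unit, where Pb is the price buyers pay.
Supply in terms of Pb becomes xs = -40.4 + 4.8(Pb + 62) = 257.2 + 4.8Pb. Setting this equal to demand: 1150 - 4.5Pb = 257.2 + 4.8Pb, so Pb = 96.
Sellers receive Ps = 96 + 62 = 158; x' = 1150 − 4.5·96 = 718.
Buyers' price falls by P* − Pb = 128 − 96 = 32; sellers' price rises by Ps − P* = 158 − 128 = 30.

Buyers gain £32 per unit; sellers gain £30 per unit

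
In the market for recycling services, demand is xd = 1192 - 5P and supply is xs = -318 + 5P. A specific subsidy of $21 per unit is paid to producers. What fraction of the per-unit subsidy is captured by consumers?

Consumer share = 0.5

Pre-subsidy: 1192 - 5P = -318 + 5P gives P* = 151, x* = 437.
With the subsidy, sellers receive Ps = Pb + 21 for each unit, where Pb is the price buyers pay.
Supply in terms of Pb becomes xs = -318 + 5(Pb + 21) = -213 + 5Pb. Setting this equal to demand: 1192 - 5Pb = -213 + 5Pb, so Pb = 140.5.
Sellers receive Ps = 140.5 + 21 = 161.5; x' = 1192 − 5·140.5 = 489.5.
Buyers' price falls by P* − Pb = 151 − 140.5 = 10.5; sellers' price rises by Ps − P* = 161.5 − 151 = 10.5.
So consumers capture 10.5/21 = 0.5 of each unit of subsidy.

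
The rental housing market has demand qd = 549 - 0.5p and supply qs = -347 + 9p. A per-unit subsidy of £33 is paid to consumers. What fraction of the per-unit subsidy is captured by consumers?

Pre-subsidy: 549 - 0.5p = -347 + 9p gives p* = 1792/19, q* = 9535/19.
With the rebate, buyers effectively pay pb = ps − 33, where ps is the price sellers receive.
Demand in terms of ps becomes qd = 549 − 0.5(ps − 33) = 565.5 - 0.5ps. Setting this equal to supply: 565.5 - 0.5ps = -347 + 9ps, so ps = 1825/19.
Buyers pay pb = 1825/19 − 33 = 1198/19; q' = -347 + 9·(1825/19) = 9832/19.
Buyers' price falls by p* − pb = 1792/19 − 1198/19 = 594/19; sellers' price rises by ps − p* = 1825/19 − 1792/19 = 33/19.
So consumers capture (594/19)/33 = 18/19 of each unit of subsidy.

Consumer share = 18/19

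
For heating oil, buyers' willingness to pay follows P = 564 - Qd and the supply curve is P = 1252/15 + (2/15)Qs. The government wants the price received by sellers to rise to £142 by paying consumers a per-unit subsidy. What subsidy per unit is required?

At a seller price of 142, quantity supplied is -626 + 7.5·142 = 439.
Buyers absorb 439 only when they pay Pb = 564 − 1·439 = 125.
s = Ps − Pb = 142 − 125 = 17.

Required subsidy s = £17 per unit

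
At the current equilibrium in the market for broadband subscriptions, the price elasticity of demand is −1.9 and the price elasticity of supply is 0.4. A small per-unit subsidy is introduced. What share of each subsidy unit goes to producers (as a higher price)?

Producer share = 19/23

For a small subsidy around the equilibrium, the benefit split depends on the relative slopes, which at a point are proportional to the elasticities.
Buyer share = εs/(εs + |εd|) = 0.4/(0.4 + 1.9) = 4/23; seller share = |εd|/(εs + |εd|) = 19/23.
So producers capture 19/23 of the subsidy.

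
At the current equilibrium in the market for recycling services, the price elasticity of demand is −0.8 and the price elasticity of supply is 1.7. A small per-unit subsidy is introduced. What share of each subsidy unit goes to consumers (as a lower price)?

For a small subsidy around the equilibrium, the benefit split depends on the relative slopes, which at a point are proportional to the elasticities.
Buyer share = εs/(εs + |εd|) = 1.7/(1.7 + 0.8) = 0.68; seller share = |εd|/(εs + |εd|) = 0.32.

Consumer share = 0.68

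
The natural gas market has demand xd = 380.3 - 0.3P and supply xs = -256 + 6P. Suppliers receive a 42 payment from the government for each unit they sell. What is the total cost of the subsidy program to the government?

Pre-subsidy: 380.3 - 0.3P = -256 + 6P gives P* = 101, x* = 350.
With the subsidy, sellers receive Ps = Pb + 42 for each unit, where Pb is the price buyers pay.
Supply in terms of Pb becomes xs = -256 + 6(Pb + 42) = -4 + 6Pb. Setting this equal to demand: 380.3 - 0.3Pb = -4 + 6Pb, so Pb = 61.
Sellers receive Ps = 61 + 42 = 103; x' = 380.3 − 0.3·61 = 362.
Government outlay = subsidy × quantity = 42 × 362 = 15204.

Government cost = 15204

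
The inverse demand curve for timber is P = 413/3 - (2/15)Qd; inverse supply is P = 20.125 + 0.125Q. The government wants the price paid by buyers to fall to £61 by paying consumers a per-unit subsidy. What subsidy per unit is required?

At a buyer price of 61, quantity demanded is 1032.5 − 7.5·61 = 575.
Sellers supply 575 only when they receive Ps = 20.125 + 0.125·575 = 92.
s = Ps − Pb = 92 − 61 = 31.

Required subsidy s = £31 per unit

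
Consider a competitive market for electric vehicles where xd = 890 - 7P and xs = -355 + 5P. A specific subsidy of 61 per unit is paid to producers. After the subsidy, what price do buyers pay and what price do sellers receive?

Buyers pay 235/3; sellers receive 418/3

Pre-subsidy: 890 - 7P = -355 + 5P gives P* = 103.75, x* = 163.75.
With the subsidy, sellers receive Ps = Pb + 61 for each unit, where Pb is the price buyers pay.
Supply in terms of Pb becomes xs = -355 + 5(Pb + 61) = -50 + 5Pb. Setting this equal to demand: 890 - 7Pb = -50 + 5Pb, so Pb = 235/3.
Sellers receive Ps = 235/3 + 61 = 418/3; x' = 890 − 7·(235/3) = 1025/3.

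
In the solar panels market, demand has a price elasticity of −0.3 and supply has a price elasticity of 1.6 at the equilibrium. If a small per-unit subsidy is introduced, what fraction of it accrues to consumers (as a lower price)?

Consumer share = 16/19

For a small subsidy around the equilibrium, the benefit split depends on the relative slopes, which at a point are proportional to the elasticities.
Buyer share = εs/(εs + |εd|) = 1.6/(1.6 + 0.3) = 16/19; seller share = |εd|/(εs + |εd|) = 3/19.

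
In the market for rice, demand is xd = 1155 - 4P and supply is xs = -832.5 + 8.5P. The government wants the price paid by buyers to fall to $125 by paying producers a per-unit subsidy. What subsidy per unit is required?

Required subsidy s = $50 per unit

At a buyer price of 125, quantity demanded is 1155 − 4·125 = 655.
Sellers supply 655 only when they receive Ps with -832.5 + 8.5·Ps = 655, i.e. Ps = 175.
s = Ps − Pb = 175 − 125 = 50.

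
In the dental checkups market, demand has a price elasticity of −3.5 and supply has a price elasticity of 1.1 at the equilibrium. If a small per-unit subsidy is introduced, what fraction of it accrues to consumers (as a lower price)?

For a small subsidy around the equilibrium, the benefit split depends on the relative slopes, which at a point are proportional to the elasticities.
Buyer share = εs/(εs + |εd|) = 1.1/(1.1 + 3.5) = 11/46; seller share = |εd|/(εs + |εd|) = 35/46.

Consumer share = 11/46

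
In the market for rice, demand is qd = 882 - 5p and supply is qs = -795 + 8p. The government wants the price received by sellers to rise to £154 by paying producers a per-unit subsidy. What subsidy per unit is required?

Required subsidy s = £65 per unit

At a seller price of 154, quantity supplied is -795 + 8·154 = 437.
Buyers absorb 437 only when they pay pb with 882 − 5·pb = 437, i.e. pb = 89.
s = ps − pb = 154 − 89 = 65.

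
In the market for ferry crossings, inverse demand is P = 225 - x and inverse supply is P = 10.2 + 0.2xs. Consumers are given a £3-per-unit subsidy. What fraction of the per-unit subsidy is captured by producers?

Producer share = 1/6

Pre-subsidy: 225 - x = 10.2 + 0.2x gives x* = 179 and P* = 46.
With the rebate, buyers effectively pay Pb = Ps − 3, where Ps is the price sellers receive.
On the curves, Pb = 225 - x and Ps = 10.2 + 0.2x; the wedge Ps − Pb = 3 gives 10.2 + 0.2x − (225 - x) = 3, so x' = 181.5.
Then Pb = 225 − 1·181.5 = 43.5 and Ps = 10.2 + 0.2·181.5 = 46.5.
Buyers' price falls by P* − Pb = 46 − 43.5 = 2.5; sellers' price rises by Ps − P* = 46.5 − 46 = 0.5.
So producers capture 0.5/3 = 1/6 of each unit of subsidy.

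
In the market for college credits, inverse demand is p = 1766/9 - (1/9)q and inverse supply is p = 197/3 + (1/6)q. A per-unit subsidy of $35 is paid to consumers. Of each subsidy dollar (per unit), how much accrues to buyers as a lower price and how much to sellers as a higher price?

Pre-subsidy: 1766/9 - (1/9)q = 197/3 + (1/6)q gives q* = 470 and p* = 144.
With the rebate, buyers effectively pay pb = ps − 35, where ps is the price sellers receive.
On the curves, pb = 1766/9 - (1/9)q and ps = 197/3 + (1/6)q; the wedge ps − pb = 35 gives 197/3 + (1/6)q − (1766/9 - (1/9)q) = 35, so q' = 596.
Then pb = 1766/9 − (1/9)·596 = 130 and ps = 197/3 + (1/6)·596 = 165.
Buyers' price falls by p* − pb = 144 − 130 = 14; sellers' price rises by ps − p* = 165 − 144 = 21.

Buyers gain $14 per unit; sellers gain $21 per unit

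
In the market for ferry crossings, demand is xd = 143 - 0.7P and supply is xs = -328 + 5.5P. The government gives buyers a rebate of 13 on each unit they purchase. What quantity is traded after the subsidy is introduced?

x' = 12139/124

Pre-subsidy: 143 - 0.7P = -328 + 5.5P gives P* = 2355/31, x* = 5569/62.
With the rebate, buyers effectively pay Pb = Ps − 13, where Ps is the price sellers receive.
Demand in terms of Ps becomes xd = 143 − 0.7(Ps − 13) = 152.1 - 0.7Ps. Setting this equal to supply: 152.1 - 0.7Ps = -328 + 5.5Ps, so Ps = 4801/62.
Buyers pay Pb = 4801/62 − 13 = 3995/62; x' = -328 + 5.5·(4801/62) = 12139/124.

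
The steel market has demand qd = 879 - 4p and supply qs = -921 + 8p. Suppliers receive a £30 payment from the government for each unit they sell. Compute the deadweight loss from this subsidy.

Pre-subsidy: 879 - 4p = -921 + 8p gives p* = 150, q* = 279.
With the subsidy, sellers receive ps = pb + 30 for each unit, where pb is the price buyers pay.
Supply in terms of pb becomes qs = -921 + 8(pb + 30) = -681 + 8pb. Setting this equal to demand: 879 - 4pb = -681 + 8pb, so pb = 130.
Sellers receive ps = 130 + 30 = 160; q' = 879 − 4·130 = 359.
The subsidy expands output by 359 − 279 = 80 past the efficient level; on those units the gap between marginal cost and willingness to pay runs from 0 up to 30.
DWL = ½ × 30 × 80 = 1200.

Deadweight loss = £1200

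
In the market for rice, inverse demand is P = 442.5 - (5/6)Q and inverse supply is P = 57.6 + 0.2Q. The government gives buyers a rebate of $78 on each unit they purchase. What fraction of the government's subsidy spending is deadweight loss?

Pre-subsidy: 442.5 - (5/6)Q = 57.6 + 0.2Q gives Q* = 11547/31 and P* = 4095/31.
With the rebate, buyers effectively pay Pb = Ps − 78, where Ps is the price sellers receive.
On the curves, Pb = 442.5 - (5/6)Q and Ps = 57.6 + 0.2Q; the wedge Ps − Pb = 78 gives 57.6 + 0.2Q − (442.5 - (5/6)Q) = 78, so Q' = 13887/31.
Then Pb = 442.5 − (5/6)·(13887/31) = 2145/31 and Ps = 57.6 + 0.2·(13887/31) = 4563/31.
ΔCS = ½(11547/31 + 13887/31)(4095/31 − 2145/31) = 24798150/961; ΔPS = ½(11547/31 + 13887/31)(4563/31 − 4095/31) = 5951556/961.
Government spending = 78 × 13887/31 = 1083186/31.
DWL = ½ × 78 × (13887/31 − 11547/31) = 91260/31; fraction = (91260/31) / (1083186/31) = 130/1543.

DWL / government spending = 130/1543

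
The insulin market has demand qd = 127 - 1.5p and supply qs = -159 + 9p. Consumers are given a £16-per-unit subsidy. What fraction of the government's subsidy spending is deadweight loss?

Pre-subsidy: 127 - 1.5p = -159 + 9p gives p* = 572/21, q* = 603/7.
With the rebate, buyers effectively pay pb = ps − 16, where ps is the price sellers receive.
Demand in terms of ps becomes qd = 127 − 1.5(ps − 16) = 151 - 1.5ps. Setting this equal to supply: 151 - 1.5ps = -159 + 9ps, so ps = 620/21.
Buyers pay pb = 620/21 − 16 = 284/21; q' = -159 + 9·(620/21) = 747/7.
ΔCS = ½(603/7 + 747/7)(572/21 − 284/21) = 64800/49; ΔPS = ½(603/7 + 747/7)(620/21 − 572/21) = 10800/49.
Government spending = 16 × 747/7 = 11952/7.
DWL = ½ × 16 × (747/7 − 603/7) = 1152/7; fraction = (1152/7) / (11952/7) = 8/83.

DWL / government spending = 8/83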